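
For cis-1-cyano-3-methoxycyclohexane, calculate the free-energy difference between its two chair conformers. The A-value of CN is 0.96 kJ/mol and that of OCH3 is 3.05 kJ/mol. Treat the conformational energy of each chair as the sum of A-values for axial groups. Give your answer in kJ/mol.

4.01 kJ/mol

C1 and C3 have the same parity, so for the cis isomer the two substituents are e,e in one chair and a,a in the other.
Chair I (cyano axial, methoxy axial): E = 4.01 kJ/mol.
Chair II (cyano equatorial, methoxy equatorial): E = 0.00 kJ/mol.
ΔE = 4.01 − 0.00 = 4.01 kJ/mol; chair II is more stable.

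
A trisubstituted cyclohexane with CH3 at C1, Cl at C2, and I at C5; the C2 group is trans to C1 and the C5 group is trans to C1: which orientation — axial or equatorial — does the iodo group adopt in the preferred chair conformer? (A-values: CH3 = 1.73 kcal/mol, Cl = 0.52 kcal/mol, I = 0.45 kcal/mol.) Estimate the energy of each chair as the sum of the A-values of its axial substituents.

Chair I (methyl axial, chloro axial, iodo equatorial): E = 2.25 kcal/mol.
Chair II (methyl equatorial, chloro equatorial, iodo axial): E = 0.45 kcal/mol.
Chair II is the more stable (lower-energy) conformer, and in that chair the iodo group is axial.

axial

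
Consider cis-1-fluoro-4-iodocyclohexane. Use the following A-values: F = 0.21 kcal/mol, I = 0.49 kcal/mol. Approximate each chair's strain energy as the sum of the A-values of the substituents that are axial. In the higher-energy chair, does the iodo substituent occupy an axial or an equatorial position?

C1 and C4 have opposite parity, so for the cis isomer the two substituents are one axial and one equatorial in each chair.
Chair I (fluoro axial, iodo equatorial): E = 0.21 kcal/mol.
Chair II (fluoro equatorial, iodo axial): E = 0.49 kcal/mol.
Chair II is the less stable (higher-energy) conformer, and in that chair the iodo group is axial.

axial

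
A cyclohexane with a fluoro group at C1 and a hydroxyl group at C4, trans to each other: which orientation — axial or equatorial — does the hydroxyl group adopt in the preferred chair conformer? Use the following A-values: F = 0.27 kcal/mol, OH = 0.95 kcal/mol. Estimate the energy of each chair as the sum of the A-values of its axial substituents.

equatorial

C1 and C4 have opposite parity, so for the trans isomer the two substituents are e,e in one chair and a,a in the other.
Chair I (fluoro axial, hydroxyl axial): E = 1.22 kcal/mol.
Chair II (fluoro equatorial, hydroxyl equatorial): E = 0.00 kcal/mol.
Chair II is the more stable (lower-energy) conformer, and in that chair the hydroxyl group is equatorial.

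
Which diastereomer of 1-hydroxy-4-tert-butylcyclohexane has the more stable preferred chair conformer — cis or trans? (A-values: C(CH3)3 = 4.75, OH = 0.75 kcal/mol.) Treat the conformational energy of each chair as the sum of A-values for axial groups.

trans

At 1,4 positions (parity opposite): cis → (a,e or e,a); trans → (e,e or a,a).
Best chair for cis: E = 0.75 kcal/mol; best chair for trans: E = 0.00 kcal/mol.
The trans isomer is lower by 0.75 kcal/mol.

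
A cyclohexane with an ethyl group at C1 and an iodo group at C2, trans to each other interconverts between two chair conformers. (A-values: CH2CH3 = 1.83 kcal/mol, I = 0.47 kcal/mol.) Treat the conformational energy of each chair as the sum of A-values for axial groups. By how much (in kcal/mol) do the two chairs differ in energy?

C1 and C2 have opposite parity, so for the trans isomer the two substituents are e,e in one chair and a,a in the other.
Chair I (ethyl axial, iodo axial): E = 2.30 kcal/mol.
Chair II (ethyl equatorial, iodo equatorial): E = 0.00 kcal/mol.
ΔE = 2.30 − 0.00 = 2.30 kcal/mol; chair II is more stable.

2.30 kcal/mol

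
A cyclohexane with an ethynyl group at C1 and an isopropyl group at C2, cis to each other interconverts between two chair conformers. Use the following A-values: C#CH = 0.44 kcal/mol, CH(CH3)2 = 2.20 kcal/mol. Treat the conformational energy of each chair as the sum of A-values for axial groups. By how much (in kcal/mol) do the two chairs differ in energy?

C1 and C2 have opposite parity, so for the cis isomer the two substituents are one axial and one equatorial in each chair.
Chair I (ethynyl axial, isopropyl equatorial): E = 0.44 kcal/mol.
Chair II (ethynyl equatorial, isopropyl axial): E = 2.20 kcal/mol.
ΔE = 2.20 − 0.44 = 1.76 kcal/mol; chair I is more stable.

1.76 kcal/mol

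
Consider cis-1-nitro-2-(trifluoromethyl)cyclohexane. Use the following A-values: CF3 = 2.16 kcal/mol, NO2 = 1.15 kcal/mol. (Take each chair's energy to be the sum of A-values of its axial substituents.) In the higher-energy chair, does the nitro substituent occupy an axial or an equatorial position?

C1 and C2 have opposite parity, so for the cis isomer the two substituents are one axial and one equatorial in each chair.
Chair I (trifluoromethyl axial, nitro equatorial): E = 2.16 kcal/mol.
Chair II (trifluoromethyl equatorial, nitro axial): E = 1.15 kcal/mol.
Chair I is the less stable (higher-energy) conformer, and in that chair the nitro group is equatorial.

equatorial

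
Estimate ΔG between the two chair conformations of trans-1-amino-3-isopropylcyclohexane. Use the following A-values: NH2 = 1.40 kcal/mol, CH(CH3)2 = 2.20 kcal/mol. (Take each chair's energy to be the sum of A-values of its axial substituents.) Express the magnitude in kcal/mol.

C1 and C3 have the same parity, so for the trans isomer the two substituents are one axial and one equatorial in each chair.
Chair I (amino axial, isopropyl equatorial): E = 1.40 kcal/mol.
Chair II (amino equatorial, isopropyl axial): E = 2.20 kcal/mol.
ΔE = 2.20 − 1.40 = 0.80 kcal/mol; chair I is more stable.

0.80 kcal/mol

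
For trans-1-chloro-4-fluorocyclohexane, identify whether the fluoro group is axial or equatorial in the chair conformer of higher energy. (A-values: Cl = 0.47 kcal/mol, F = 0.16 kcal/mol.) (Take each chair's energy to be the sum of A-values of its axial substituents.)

axial

C1 and C4 have opposite parity, so for the trans isomer the two substituents are e,e in one chair and a,a in the other.
Chair I (chloro axial, fluoro axial): E = 0.63 kcal/mol.
Chair II (chloro equatorial, fluoro equatorial): E = 0.00 kcal/mol.
Chair I is the less stable (higher-energy) conformer, and in that chair the fluoro group is axial.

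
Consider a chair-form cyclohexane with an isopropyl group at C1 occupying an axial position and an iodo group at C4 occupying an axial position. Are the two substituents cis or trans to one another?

trans

C1 and C4 have opposite parity, so their axial bonds point in opposite directions.
With opposite-parity carbons, two substituents on the same face are one axial and one equatorial; opposite faces give both axial or both equatorial.
Here the groups are axial/axial → opposite face → trans.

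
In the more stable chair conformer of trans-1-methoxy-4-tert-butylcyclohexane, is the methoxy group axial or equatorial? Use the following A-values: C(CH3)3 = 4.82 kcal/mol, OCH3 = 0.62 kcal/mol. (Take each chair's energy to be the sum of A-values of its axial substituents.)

equatorial

C1 and C4 have opposite parity, so for the trans isomer the two substituents are e,e in one chair and a,a in the other.
Chair I (tert-butyl axial, methoxy axial): E = 5.44 kcal/mol.
Chair II (tert-butyl equatorial, methoxy equatorial): E = 0.00 kcal/mol.
Chair II is the more stable (lower-energy) conformer, and in that chair the methoxy group is equatorial.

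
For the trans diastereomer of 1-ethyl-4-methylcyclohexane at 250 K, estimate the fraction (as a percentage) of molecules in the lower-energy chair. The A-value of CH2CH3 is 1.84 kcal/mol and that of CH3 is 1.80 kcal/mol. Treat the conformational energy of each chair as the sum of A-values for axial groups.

C1 and C4 have opposite parity, so for the trans isomer the two substituents are e,e in one chair and a,a in the other.
Chair I (ethyl axial, methyl axial): E = 3.64 kcal/mol; chair II (ethyl equatorial, methyl equatorial): E = 0.00 kcal/mol.
ΔG = 3.64 kcal/mol between the two chairs.
K = exp(ΔG/RT) with R = 1.987×10⁻³ kcal mol⁻¹ K⁻¹ and T = 250 K gives K ≈ 1.52e+03.
Fraction in the lower-energy chair = K/(K+1) = 99.9%.

99.9%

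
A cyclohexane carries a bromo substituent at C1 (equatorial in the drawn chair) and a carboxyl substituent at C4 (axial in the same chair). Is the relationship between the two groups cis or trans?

cis

C1 and C4 have opposite parity, so their axial bonds point in opposite directions.
With opposite-parity carbons, two substituents on the same face are one axial and one equatorial; opposite faces give both axial or both equatorial.
Here the groups are equatorial/axial → same face → cis.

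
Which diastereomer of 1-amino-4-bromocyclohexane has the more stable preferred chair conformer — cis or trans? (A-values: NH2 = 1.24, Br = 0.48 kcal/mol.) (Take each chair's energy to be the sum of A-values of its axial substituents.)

trans

At 1,4 positions (parity opposite): cis → (a,e or e,a); trans → (e,e or a,a).
Best chair for cis: E = 0.48 kcal/mol; best chair for trans: E = 0.00 kcal/mol.
The trans isomer is lower by 0.48 kcal/mol.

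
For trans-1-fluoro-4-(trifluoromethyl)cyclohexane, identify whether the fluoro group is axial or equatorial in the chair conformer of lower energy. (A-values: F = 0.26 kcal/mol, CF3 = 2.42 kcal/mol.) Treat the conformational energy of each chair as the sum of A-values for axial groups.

equatorial

C1 and C4 have opposite parity, so for the trans isomer the two substituents are e,e in one chair and a,a in the other.
Chair I (fluoro axial, trifluoromethyl axial): E = 2.68 kcal/mol.
Chair II (fluoro equatorial, trifluoromethyl equatorial): E = 0.00 kcal/mol.
Chair II is the more stable (lower-energy) conformer, and in that chair the fluoro group is equatorial.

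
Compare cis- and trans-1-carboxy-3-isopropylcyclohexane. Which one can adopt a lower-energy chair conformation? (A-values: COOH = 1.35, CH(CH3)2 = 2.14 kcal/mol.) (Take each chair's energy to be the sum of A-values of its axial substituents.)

cis

At 1,3 positions (parity same): cis → (e,e or a,a); trans → (a,e or e,a).
Best chair for cis: E = 0.00 kcal/mol; best chair for trans: E = 1.35 kcal/mol.
The cis isomer is lower by 1.35 kcal/mol.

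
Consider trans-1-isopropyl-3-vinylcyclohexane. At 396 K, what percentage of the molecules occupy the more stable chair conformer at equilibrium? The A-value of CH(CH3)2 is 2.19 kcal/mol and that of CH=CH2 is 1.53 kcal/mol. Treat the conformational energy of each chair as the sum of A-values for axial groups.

C1 and C3 have the same parity, so for the trans isomer the two substituents are one axial and one equatorial in each chair.
Chair I (isopropyl axial, vinyl equatorial): E = 2.19 kcal/mol; chair II (isopropyl equatorial, vinyl axial): E = 1.53 kcal/mol.
ΔG = 0.66 kcal/mol between the two chairs.
K = exp(ΔG/RT) with R = 1.987×10⁻³ kcal mol⁻¹ K⁻¹ and T = 396 K gives K ≈ 2.31.
Fraction in the lower-energy chair = K/(K+1) = 69.8%.

69.8%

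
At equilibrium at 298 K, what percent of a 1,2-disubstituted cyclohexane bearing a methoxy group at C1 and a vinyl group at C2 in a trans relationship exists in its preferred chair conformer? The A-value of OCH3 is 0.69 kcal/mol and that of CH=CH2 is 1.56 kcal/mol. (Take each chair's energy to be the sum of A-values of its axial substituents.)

C1 and C2 have opposite parity, so for the trans isomer the two substituents are e,e in one chair and a,a in the other.
Chair I (methoxy axial, vinyl axial): E = 2.25 kcal/mol; chair II (methoxy equatorial, vinyl equatorial): E = 0.00 kcal/mol.
ΔG = 2.25 kcal/mol between the two chairs.
K = exp(ΔG/RT) with R = 1.987×10⁻³ kcal mol⁻¹ K⁻¹ and T = 298 K gives K ≈ 44.7.
Fraction in the lower-energy chair = K/(K+1) = 97.8%.

97.8%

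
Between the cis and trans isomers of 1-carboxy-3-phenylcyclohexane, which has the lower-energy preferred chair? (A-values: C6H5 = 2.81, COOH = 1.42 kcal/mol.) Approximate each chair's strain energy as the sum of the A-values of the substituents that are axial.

At 1,3 positions (parity same): cis → (e,e or a,a); trans → (a,e or e,a).
Best chair for cis: E = 0.00 kcal/mol; best chair for trans: E = 1.42 kcal/mol.
The cis isomer is lower by 1.42 kcal/mol.

cis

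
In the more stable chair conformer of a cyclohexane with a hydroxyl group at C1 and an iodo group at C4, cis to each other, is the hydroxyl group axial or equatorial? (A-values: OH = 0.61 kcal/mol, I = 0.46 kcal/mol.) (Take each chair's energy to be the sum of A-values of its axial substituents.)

C1 and C4 have opposite parity, so for the cis isomer the two substituents are one axial and one equatorial in each chair.
Chair I (hydroxyl axial, iodo equatorial): E = 0.61 kcal/mol.
Chair II (hydroxyl equatorial, iodo axial): E = 0.46 kcal/mol.
Chair II is the more stable (lower-energy) conformer, and in that chair the hydroxyl group is equatorial.

equatorial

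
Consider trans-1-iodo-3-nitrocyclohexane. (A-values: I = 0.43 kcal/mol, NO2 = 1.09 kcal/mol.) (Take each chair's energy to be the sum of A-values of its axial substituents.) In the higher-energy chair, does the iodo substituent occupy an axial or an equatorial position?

equatorial

C1 and C3 have the same parity, so for the trans isomer the two substituents are one axial and one equatorial in each chair.
Chair I (iodo axial, nitro equatorial): E = 0.43 kcal/mol.
Chair II (iodo equatorial, nitro axial): E = 1.09 kcal/mol.
Chair II is the less stable (higher-energy) conformer, and in that chair the iodo group is equatorial.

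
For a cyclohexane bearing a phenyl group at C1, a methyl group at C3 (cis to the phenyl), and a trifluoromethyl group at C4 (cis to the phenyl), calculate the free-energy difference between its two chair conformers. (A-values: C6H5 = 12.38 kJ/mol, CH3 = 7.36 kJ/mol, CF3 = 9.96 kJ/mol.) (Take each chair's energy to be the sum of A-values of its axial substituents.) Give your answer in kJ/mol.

Chair I (phenyl axial, methyl axial, trifluoromethyl equatorial): E = 19.74 kJ/mol.
Chair II (phenyl equatorial, methyl equatorial, trifluoromethyl axial): E = 9.96 kJ/mol.
ΔE = 19.74 − 9.96 = 9.78 kJ/mol; chair II is more stable.

9.78 kJ/mol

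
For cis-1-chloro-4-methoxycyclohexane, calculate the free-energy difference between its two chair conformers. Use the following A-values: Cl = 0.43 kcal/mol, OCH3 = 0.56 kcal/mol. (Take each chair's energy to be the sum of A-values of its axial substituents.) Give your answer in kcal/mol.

C1 and C4 have opposite parity, so for the cis isomer the two substituents are one axial and one equatorial in each chair.
Chair I (chloro axial, methoxy equatorial): E = 0.43 kcal/mol.
Chair II (chloro equatorial, methoxy axial): E = 0.56 kcal/mol.
ΔE = 0.56 − 0.43 = 0.13 kcal/mol; chair I is more stable.

0.13 kcal/mol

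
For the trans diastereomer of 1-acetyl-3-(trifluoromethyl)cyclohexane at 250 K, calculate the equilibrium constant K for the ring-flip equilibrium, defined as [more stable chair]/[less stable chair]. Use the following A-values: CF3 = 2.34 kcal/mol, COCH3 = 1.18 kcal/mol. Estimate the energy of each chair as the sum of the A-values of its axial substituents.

C1 and C3 have the same parity, so for the trans isomer the two substituents are one axial and one equatorial in each chair.
Chair I (trifluoromethyl axial, acetyl equatorial): E = 2.34 kcal/mol; chair II (trifluoromethyl equatorial, acetyl axial): E = 1.18 kcal/mol.
ΔG = 1.16 kcal/mol between the two chairs.
K = exp(ΔG/RT) with R = 1.987×10⁻³ kcal mol⁻¹ K⁻¹ and T = 250 K gives K ≈ 10.3.

K ≈ 10.3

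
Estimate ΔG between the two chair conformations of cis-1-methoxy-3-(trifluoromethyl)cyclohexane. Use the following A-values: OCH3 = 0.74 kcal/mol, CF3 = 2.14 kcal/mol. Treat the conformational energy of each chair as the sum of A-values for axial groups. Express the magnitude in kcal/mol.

2.88 kcal/mol

C1 and C3 have the same parity, so for the cis isomer the two substituents are e,e in one chair and a,a in the other.
Chair I (methoxy axial, trifluoromethyl axial): E = 2.88 kcal/mol.
Chair II (methoxy equatorial, trifluoromethyl equatorial): E = 0.00 kcal/mol.
ΔE = 2.88 − 0.00 = 2.88 kcal/mol; chair II is more stable.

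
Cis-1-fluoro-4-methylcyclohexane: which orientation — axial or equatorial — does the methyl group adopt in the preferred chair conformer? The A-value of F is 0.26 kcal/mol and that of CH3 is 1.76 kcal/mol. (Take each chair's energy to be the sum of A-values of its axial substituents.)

C1 and C4 have opposite parity, so for the cis isomer the two substituents are one axial and one equatorial in each chair.
Chair I (fluoro axial, methyl equatorial): E = 0.26 kcal/mol.
Chair II (fluoro equatorial, methyl axial): E = 1.76 kcal/mol.
Chair I is the more stable (lower-energy) conformer, and in that chair the methyl group is equatorial.

equatorial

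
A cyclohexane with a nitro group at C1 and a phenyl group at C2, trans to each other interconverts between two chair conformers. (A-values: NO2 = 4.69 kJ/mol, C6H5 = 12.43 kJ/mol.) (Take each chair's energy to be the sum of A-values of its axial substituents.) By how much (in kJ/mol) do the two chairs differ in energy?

C1 and C2 have opposite parity, so for the trans isomer the two substituents are e,e in one chair and a,a in the other.
Chair I (nitro axial, phenyl axial): E = 17.12 kJ/mol.
Chair II (nitro equatorial, phenyl equatorial): E = 0.00 kJ/mol.
ΔE = 17.12 − 0.00 = 17.12 kJ/mol; chair II is more stable.

17.12 kJ/mol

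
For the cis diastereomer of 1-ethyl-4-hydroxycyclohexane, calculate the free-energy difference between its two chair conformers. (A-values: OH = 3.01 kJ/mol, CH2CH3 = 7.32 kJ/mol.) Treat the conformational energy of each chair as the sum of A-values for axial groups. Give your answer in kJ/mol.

4.31 kJ/mol

C1 and C4 have opposite parity, so for the cis isomer the two substituents are one axial and one equatorial in each chair.
Chair I (hydroxyl axial, ethyl equatorial): E = 3.01 kJ/mol.
Chair II (hydroxyl equatorial, ethyl axial): E = 7.32 kJ/mol.
ΔE = 7.32 − 3.01 = 4.31 kJ/mol; chair I is more stable.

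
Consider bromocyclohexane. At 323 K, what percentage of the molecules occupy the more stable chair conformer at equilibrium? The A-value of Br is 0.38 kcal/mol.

64.4%

One chair has the bromo group axial (E = 0.38 kcal/mol) and the other has it equatorial (E = 0).
ΔG = 0.38 kcal/mol between the two chairs.
K = exp(ΔG/RT) with R = 1.987×10⁻³ kcal mol⁻¹ K⁻¹ and T = 323 K gives K ≈ 1.81.
Fraction in the lower-energy chair = K/(K+1) = 64.4%.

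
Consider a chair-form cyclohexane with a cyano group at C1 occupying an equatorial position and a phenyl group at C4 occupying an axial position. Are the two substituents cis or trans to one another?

cis

C1 and C4 have opposite parity, so their axial bonds point in opposite directions.
With opposite-parity carbons, two substituents on the same face are one axial and one equatorial; opposite faces give both axial or both equatorial.
Here the groups are equatorial/axial → same face → cis.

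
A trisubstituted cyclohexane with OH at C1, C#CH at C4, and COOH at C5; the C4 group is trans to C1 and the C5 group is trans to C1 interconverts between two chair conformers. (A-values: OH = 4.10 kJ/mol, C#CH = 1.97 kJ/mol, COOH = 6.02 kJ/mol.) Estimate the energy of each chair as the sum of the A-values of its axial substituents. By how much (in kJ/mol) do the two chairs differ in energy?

0.05 kJ/mol

Chair I (hydroxyl axial, ethynyl axial, carboxyl equatorial): E = 6.07 kJ/mol.
Chair II (hydroxyl equatorial, ethynyl equatorial, carboxyl axial): E = 6.02 kJ/mol.
ΔE = 6.07 − 6.02 = 0.05 kJ/mol; chair II is more stable.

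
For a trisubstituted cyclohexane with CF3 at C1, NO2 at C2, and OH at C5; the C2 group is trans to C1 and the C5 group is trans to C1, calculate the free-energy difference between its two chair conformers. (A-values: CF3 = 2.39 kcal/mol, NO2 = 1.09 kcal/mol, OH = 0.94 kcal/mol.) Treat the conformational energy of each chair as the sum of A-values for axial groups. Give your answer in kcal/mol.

Chair I (trifluoromethyl axial, nitro axial, hydroxyl equatorial): E = 3.48 kcal/mol.
Chair II (trifluoromethyl equatorial, nitro equatorial, hydroxyl axial): E = 0.94 kcal/mol.
ΔE = 3.48 − 0.94 = 2.54 kcal/mol; chair II is more stable.

2.54 kcal/mol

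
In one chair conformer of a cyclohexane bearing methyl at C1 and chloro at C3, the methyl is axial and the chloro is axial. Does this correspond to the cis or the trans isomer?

C1 and C3 have the same parity, so their axial bonds point in the same direction.
With same-parity carbons, two substituents on the same face are both axial or both equatorial; opposite faces give one of each.
Here the groups are axial/axial → same face → cis.

cis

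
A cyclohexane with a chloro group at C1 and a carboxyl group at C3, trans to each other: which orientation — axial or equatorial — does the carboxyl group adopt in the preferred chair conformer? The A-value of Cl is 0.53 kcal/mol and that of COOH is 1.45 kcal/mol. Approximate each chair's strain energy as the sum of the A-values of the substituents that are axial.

equatorial

C1 and C3 have the same parity, so for the trans isomer the two substituents are one axial and one equatorial in each chair.
Chair I (chloro axial, carboxyl equatorial): E = 0.53 kcal/mol.
Chair II (chloro equatorial, carboxyl axial): E = 1.45 kcal/mol.
Chair I is the more stable (lower-energy) conformer, and in that chair the carboxyl group is equatorial.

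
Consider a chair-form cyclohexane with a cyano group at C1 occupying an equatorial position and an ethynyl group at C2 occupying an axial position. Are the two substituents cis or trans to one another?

C1 and C2 have opposite parity, so their axial bonds point in opposite directions.
With opposite-parity carbons, two substituents on the same face are one axial and one equatorial; opposite faces give both axial or both equatorial.
Here the groups are equatorial/axial → same face → cis.

cis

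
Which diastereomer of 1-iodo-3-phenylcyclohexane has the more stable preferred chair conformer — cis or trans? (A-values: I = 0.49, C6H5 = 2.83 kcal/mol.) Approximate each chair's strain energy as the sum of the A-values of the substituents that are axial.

cis

At 1,3 positions (parity same): cis → (e,e or a,a); trans → (a,e or e,a).
Best chair for cis: E = 0.00 kcal/mol; best chair for trans: E = 0.49 kcal/mol.
The cis isomer is lower by 0.49 kcal/mol.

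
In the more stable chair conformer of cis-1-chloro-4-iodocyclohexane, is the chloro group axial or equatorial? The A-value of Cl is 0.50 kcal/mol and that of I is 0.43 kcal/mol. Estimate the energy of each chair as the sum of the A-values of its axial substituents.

equatorial

C1 and C4 have opposite parity, so for the cis isomer the two substituents are one axial and one equatorial in each chair.
Chair I (chloro axial, iodo equatorial): E = 0.50 kcal/mol.
Chair II (chloro equatorial, iodo axial): E = 0.43 kcal/mol.
Chair II is the more stable (lower-energy) conformer, and in that chair the chloro group is equatorial.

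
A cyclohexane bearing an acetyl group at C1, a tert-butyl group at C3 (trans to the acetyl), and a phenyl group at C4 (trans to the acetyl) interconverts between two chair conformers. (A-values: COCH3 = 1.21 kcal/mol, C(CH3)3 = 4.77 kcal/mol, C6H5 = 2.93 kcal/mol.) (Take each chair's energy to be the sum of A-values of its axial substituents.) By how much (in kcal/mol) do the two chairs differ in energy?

0.63 kcal/mol

Chair I (acetyl axial, tert-butyl equatorial, phenyl axial): E = 4.14 kcal/mol.
Chair II (acetyl equatorial, tert-butyl axial, phenyl equatorial): E = 4.77 kcal/mol.
ΔE = 4.77 − 4.14 = 0.63 kcal/mol; chair I is more stable.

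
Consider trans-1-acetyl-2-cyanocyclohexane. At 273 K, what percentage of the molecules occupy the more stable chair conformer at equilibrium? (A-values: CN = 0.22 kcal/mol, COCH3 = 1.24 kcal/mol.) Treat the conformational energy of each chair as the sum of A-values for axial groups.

93.7%

C1 and C2 have opposite parity, so for the trans isomer the two substituents are e,e in one chair and a,a in the other.
Chair I (cyano axial, acetyl axial): E = 1.46 kcal/mol; chair II (cyano equatorial, acetyl equatorial): E = 0.00 kcal/mol.
ΔG = 1.46 kcal/mol between the two chairs.
K = exp(ΔG/RT) with R = 1.987×10⁻³ kcal mol⁻¹ K⁻¹ and T = 273 K gives K ≈ 14.8.
Fraction in the lower-energy chair = K/(K+1) = 93.7%.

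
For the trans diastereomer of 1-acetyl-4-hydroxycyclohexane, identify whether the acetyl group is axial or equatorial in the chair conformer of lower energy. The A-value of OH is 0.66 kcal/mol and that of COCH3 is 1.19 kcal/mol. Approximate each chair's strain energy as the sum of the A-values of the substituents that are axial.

C1 and C4 have opposite parity, so for the trans isomer the two substituents are e,e in one chair and a,a in the other.
Chair I (hydroxyl axial, acetyl axial): E = 1.85 kcal/mol.
Chair II (hydroxyl equatorial, acetyl equatorial): E = 0.00 kcal/mol.
Chair II is the more stable (lower-energy) conformer, and in that chair the acetyl group is equatorial.

equatorial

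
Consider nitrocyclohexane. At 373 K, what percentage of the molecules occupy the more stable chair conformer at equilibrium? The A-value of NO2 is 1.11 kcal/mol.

One chair has the nitro group axial (E = 1.11 kcal/mol) and the other has it equatorial (E = 0).
ΔG = 1.11 kcal/mol between the two chairs.
K = exp(ΔG/RT) with R = 1.987×10⁻³ kcal mol⁻¹ K⁻¹ and T = 373 K gives K ≈ 4.47.
Fraction in the lower-energy chair = K/(K+1) = 81.7%.

81.7%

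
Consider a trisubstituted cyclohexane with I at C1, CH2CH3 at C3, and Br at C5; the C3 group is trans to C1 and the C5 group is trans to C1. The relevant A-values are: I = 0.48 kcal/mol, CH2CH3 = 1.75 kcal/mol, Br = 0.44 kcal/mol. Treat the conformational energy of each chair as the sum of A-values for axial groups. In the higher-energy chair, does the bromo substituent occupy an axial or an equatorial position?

Chair I (iodo axial, ethyl equatorial, bromo equatorial): E = 0.48 kcal/mol.
Chair II (iodo equatorial, ethyl axial, bromo axial): E = 2.19 kcal/mol.
Chair II is the less stable (higher-energy) conformer, and in that chair the bromo group is axial.

axial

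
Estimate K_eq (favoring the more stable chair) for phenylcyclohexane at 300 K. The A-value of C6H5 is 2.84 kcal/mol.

K ≈ 117

One chair has the phenyl group axial (E = 2.84 kcal/mol) and the other has it equatorial (E = 0).
ΔG = 2.84 kcal/mol between the two chairs.
K = exp(ΔG/RT) with R = 1.987×10⁻³ kcal mol⁻¹ K⁻¹ and T = 300 K gives K ≈ 117.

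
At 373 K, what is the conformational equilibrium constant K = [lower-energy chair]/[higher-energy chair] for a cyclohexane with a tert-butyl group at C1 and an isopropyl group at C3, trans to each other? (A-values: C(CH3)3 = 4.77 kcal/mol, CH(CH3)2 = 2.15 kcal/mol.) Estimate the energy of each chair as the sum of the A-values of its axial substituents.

K ≈ 34.3

C1 and C3 have the same parity, so for the trans isomer the two substituents are one axial and one equatorial in each chair.
Chair I (tert-butyl axial, isopropyl equatorial): E = 4.77 kcal/mol; chair II (tert-butyl equatorial, isopropyl axial): E = 2.15 kcal/mol.
ΔG = 2.62 kcal/mol between the two chairs.
K = exp(ΔG/RT) with R = 1.987×10⁻³ kcal mol⁻¹ K⁻¹ and T = 373 K gives K ≈ 34.3.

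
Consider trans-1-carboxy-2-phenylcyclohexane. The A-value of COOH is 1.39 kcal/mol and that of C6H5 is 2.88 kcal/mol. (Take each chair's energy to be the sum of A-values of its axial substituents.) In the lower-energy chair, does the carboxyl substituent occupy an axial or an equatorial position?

C1 and C2 have opposite parity, so for the trans isomer the two substituents are e,e in one chair and a,a in the other.
Chair I (carboxyl axial, phenyl axial): E = 4.27 kcal/mol.
Chair II (carboxyl equatorial, phenyl equatorial): E = 0.00 kcal/mol.
Chair II is the more stable (lower-energy) conformer, and in that chair the carboxyl group is equatorial.

equatorial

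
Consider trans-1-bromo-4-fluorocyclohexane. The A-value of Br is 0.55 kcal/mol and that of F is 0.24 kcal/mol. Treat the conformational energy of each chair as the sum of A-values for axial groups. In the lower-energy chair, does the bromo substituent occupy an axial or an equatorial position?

C1 and C4 have opposite parity, so for the trans isomer the two substituents are e,e in one chair and a,a in the other.
Chair I (bromo axial, fluoro axial): E = 0.79 kcal/mol.
Chair II (bromo equatorial, fluoro equatorial): E = 0.00 kcal/mol.
Chair II is the more stable (lower-energy) conformer, and in that chair the bromo group is equatorial.

equatorial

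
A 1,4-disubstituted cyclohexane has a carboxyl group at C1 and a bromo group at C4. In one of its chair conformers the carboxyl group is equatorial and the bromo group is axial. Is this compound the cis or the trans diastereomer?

cis

C1 and C4 have opposite parity, so their axial bonds point in opposite directions.
With opposite-parity carbons, two substituents on the same face are one axial and one equatorial; opposite faces give both axial or both equatorial.
Here the groups are equatorial/axial → same face → cis.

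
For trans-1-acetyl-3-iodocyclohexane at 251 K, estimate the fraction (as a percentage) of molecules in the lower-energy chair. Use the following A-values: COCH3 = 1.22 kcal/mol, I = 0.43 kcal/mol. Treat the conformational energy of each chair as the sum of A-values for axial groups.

C1 and C3 have the same parity, so for the trans isomer the two substituents are one axial and one equatorial in each chair.
Chair I (acetyl axial, iodo equatorial): E = 1.22 kcal/mol; chair II (acetyl equatorial, iodo axial): E = 0.43 kcal/mol.
ΔG = 0.79 kcal/mol between the two chairs.
K = exp(ΔG/RT) with R = 1.987×10⁻³ kcal mol⁻¹ K⁻¹ and T = 251 K gives K ≈ 4.87.
Fraction in the lower-energy chair = K/(K+1) = 83.0%.

83.0%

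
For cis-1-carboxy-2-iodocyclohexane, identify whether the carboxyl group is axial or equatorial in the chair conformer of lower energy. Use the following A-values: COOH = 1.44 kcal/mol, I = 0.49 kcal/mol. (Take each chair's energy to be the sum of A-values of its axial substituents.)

equatorial

C1 and C2 have opposite parity, so for the cis isomer the two substituents are one axial and one equatorial in each chair.
Chair I (carboxyl axial, iodo equatorial): E = 1.44 kcal/mol.
Chair II (carboxyl equatorial, iodo axial): E = 0.49 kcal/mol.
Chair II is the more stable (lower-energy) conformer, and in that chair the carboxyl group is equatorial.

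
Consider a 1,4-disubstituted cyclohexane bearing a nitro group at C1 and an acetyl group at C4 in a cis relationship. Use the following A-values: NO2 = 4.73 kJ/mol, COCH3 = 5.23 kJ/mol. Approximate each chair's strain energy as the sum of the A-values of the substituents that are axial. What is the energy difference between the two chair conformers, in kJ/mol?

C1 and C4 have opposite parity, so for the cis isomer the two substituents are one axial and one equatorial in each chair.
Chair I (nitro axial, acetyl equatorial): E = 4.73 kJ/mol.
Chair II (nitro equatorial, acetyl axial): E = 5.23 kJ/mol.
ΔE = 5.23 − 4.73 = 0.50 kJ/mol; chair I is more stable.

0.50 kJ/mol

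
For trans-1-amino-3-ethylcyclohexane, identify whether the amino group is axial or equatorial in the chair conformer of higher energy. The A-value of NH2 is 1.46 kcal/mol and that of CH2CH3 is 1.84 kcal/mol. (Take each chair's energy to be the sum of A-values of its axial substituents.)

equatorial

C1 and C3 have the same parity, so for the trans isomer the two substituents are one axial and one equatorial in each chair.
Chair I (amino axial, ethyl equatorial): E = 1.46 kcal/mol.
Chair II (amino equatorial, ethyl axial): E = 1.84 kcal/mol.
Chair II is the less stable (higher-energy) conformer, and in that chair the amino group is equatorial.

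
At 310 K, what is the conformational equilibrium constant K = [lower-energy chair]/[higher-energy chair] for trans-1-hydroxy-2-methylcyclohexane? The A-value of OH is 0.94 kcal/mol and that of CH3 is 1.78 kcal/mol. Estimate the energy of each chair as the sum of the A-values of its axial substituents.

K ≈ 82.7

C1 and C2 have opposite parity, so for the trans isomer the two substituents are e,e in one chair and a,a in the other.
Chair I (hydroxyl axial, methyl axial): E = 2.72 kcal/mol; chair II (hydroxyl equatorial, methyl equatorial): E = 0.00 kcal/mol.
ΔG = 2.72 kcal/mol between the two chairs.
K = exp(ΔG/RT) with R = 1.987×10⁻³ kcal mol⁻¹ K⁻¹ and T = 310 K gives K ≈ 82.7.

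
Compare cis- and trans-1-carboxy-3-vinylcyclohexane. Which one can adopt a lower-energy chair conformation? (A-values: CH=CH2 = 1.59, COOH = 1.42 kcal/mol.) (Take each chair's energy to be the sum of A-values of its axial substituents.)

cis

At 1,3 positions (parity same): cis → (e,e or a,a); trans → (a,e or e,a).
Best chair for cis: E = 0.00 kcal/mol; best chair for trans: E = 1.42 kcal/mol.
The cis isomer is lower by 1.42 kcal/mol.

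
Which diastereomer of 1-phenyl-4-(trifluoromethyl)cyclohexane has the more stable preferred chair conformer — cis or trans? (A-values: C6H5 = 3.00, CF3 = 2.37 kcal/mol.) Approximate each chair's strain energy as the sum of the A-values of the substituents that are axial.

At 1,4 positions (parity opposite): cis → (a,e or e,a); trans → (e,e or a,a).
Best chair for cis: E = 2.37 kcal/mol; best chair for trans: E = 0.00 kcal/mol.
The trans isomer is lower by 2.37 kcal/mol.

trans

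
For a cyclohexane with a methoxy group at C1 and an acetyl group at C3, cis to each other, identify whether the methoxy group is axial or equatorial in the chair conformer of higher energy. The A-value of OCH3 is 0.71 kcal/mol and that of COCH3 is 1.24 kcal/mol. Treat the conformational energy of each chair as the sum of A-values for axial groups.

axial

C1 and C3 have the same parity, so for the cis isomer the two substituents are e,e in one chair and a,a in the other.
Chair I (methoxy axial, acetyl axial): E = 1.95 kcal/mol.
Chair II (methoxy equatorial, acetyl equatorial): E = 0.00 kcal/mol.
Chair I is the less stable (higher-energy) conformer, and in that chair the methoxy group is axial.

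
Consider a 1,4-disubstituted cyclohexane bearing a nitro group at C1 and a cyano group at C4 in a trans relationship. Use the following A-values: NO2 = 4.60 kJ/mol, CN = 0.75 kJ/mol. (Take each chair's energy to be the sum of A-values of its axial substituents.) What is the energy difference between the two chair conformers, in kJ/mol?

C1 and C4 have opposite parity, so for the trans isomer the two substituents are e,e in one chair and a,a in the other.
Chair I (nitro axial, cyano axial): E = 5.35 kJ/mol.
Chair II (nitro equatorial, cyano equatorial): E = 0.00 kJ/mol.
ΔE = 5.35 − 0.00 = 5.35 kJ/mol; chair II is more stable.

5.35 kJ/mol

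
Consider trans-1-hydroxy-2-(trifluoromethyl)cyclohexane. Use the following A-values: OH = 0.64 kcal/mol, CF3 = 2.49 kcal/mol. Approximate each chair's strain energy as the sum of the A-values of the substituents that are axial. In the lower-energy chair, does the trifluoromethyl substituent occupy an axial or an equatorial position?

C1 and C2 have opposite parity, so for the trans isomer the two substituents are e,e in one chair and a,a in the other.
Chair I (hydroxyl axial, trifluoromethyl axial): E = 3.13 kcal/mol.
Chair II (hydroxyl equatorial, trifluoromethyl equatorial): E = 0.00 kcal/mol.
Chair II is the more stable (lower-energy) conformer, and in that chair the trifluoromethyl group is equatorial.

equatorial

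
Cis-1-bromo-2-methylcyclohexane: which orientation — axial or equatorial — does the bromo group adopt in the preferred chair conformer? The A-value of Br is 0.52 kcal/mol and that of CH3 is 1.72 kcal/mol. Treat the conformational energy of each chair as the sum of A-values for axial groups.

axial

C1 and C2 have opposite parity, so for the cis isomer the two substituents are one axial and one equatorial in each chair.
Chair I (bromo axial, methyl equatorial): E = 0.52 kcal/mol.
Chair II (bromo equatorial, methyl axial): E = 1.72 kcal/mol.
Chair I is the more stable (lower-energy) conformer, and in that chair the bromo group is axial.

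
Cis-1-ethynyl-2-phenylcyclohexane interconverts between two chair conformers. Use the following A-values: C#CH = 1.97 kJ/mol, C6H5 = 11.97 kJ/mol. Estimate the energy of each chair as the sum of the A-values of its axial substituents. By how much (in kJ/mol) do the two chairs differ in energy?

C1 and C2 have opposite parity, so for the cis isomer the two substituents are one axial and one equatorial in each chair.
Chair I (ethynyl axial, phenyl equatorial): E = 1.97 kJ/mol.
Chair II (ethynyl equatorial, phenyl axial): E = 11.97 kJ/mol.
ΔE = 11.97 − 1.97 = 10.00 kJ/mol; chair I is more stable.

10.00 kJ/mol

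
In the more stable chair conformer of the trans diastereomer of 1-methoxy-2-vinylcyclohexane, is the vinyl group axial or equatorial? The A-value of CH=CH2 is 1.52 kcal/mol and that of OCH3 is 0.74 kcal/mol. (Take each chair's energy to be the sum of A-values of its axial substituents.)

C1 and C2 have opposite parity, so for the trans isomer the two substituents are e,e in one chair and a,a in the other.
Chair I (vinyl axial, methoxy axial): E = 2.26 kcal/mol.
Chair II (vinyl equatorial, methoxy equatorial): E = 0.00 kcal/mol.
Chair II is the more stable (lower-energy) conformer, and in that chair the vinyl group is equatorial.

equatorial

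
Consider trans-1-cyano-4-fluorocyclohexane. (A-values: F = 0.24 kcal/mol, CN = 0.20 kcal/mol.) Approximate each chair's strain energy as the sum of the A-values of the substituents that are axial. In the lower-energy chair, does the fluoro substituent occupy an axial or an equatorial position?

equatorial

C1 and C4 have opposite parity, so for the trans isomer the two substituents are e,e in one chair and a,a in the other.
Chair I (fluoro axial, cyano axial): E = 0.44 kcal/mol.
Chair II (fluoro equatorial, cyano equatorial): E = 0.00 kcal/mol.
Chair II is the more stable (lower-energy) conformer, and in that chair the fluoro group is equatorial.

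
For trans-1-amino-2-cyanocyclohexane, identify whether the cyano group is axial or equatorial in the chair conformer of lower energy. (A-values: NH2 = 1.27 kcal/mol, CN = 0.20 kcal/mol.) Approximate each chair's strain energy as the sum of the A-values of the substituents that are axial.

C1 and C2 have opposite parity, so for the trans isomer the two substituents are e,e in one chair and a,a in the other.
Chair I (amino axial, cyano axial): E = 1.47 kcal/mol.
Chair II (amino equatorial, cyano equatorial): E = 0.00 kcal/mol.
Chair II is the more stable (lower-energy) conformer, and in that chair the cyano group is equatorial.

equatorial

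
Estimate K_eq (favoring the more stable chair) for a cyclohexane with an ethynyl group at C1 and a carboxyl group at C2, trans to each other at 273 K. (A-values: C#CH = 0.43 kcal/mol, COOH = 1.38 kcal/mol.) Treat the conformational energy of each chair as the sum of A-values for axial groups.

C1 and C2 have opposite parity, so for the trans isomer the two substituents are e,e in one chair and a,a in the other.
Chair I (ethynyl axial, carboxyl axial): E = 1.81 kcal/mol; chair II (ethynyl equatorial, carboxyl equatorial): E = 0.00 kcal/mol.
ΔG = 1.81 kcal/mol between the two chairs.
K = exp(ΔG/RT) with R = 1.987×10⁻³ kcal mol⁻¹ K⁻¹ and T = 273 K gives K ≈ 28.1.

K ≈ 28.1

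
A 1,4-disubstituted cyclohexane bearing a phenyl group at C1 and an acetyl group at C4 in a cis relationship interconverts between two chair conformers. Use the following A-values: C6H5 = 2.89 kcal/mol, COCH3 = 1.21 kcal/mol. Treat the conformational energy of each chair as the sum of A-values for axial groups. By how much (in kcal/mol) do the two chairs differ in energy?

C1 and C4 have opposite parity, so for the cis isomer the two substituents are one axial and one equatorial in each chair.
Chair I (phenyl axial, acetyl equatorial): E = 2.89 kcal/mol.
Chair II (phenyl equatorial, acetyl axial): E = 1.21 kcal/mol.
ΔE = 2.89 − 1.21 = 1.68 kcal/mol; chair II is more stable.

1.68 kcal/mol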